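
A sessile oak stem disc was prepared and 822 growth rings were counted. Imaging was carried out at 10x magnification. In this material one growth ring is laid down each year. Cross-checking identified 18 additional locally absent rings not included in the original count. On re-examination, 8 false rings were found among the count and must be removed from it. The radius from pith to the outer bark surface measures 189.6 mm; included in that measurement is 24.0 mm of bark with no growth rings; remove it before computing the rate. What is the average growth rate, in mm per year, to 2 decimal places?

0.20 mm per year

True growth ring count = 822 − 8 + 18 = 832.
The growth record spans 189.6 − 24.0 = 165.6 mm.
Extension rate ≈ 165.6 / 832 = 0.20 mm per year.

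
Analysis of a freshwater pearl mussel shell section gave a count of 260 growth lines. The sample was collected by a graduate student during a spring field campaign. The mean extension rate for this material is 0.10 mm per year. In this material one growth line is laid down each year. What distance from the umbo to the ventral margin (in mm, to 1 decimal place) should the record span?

26.0 mm

260 years of growth are recorded.
Predicted length = 0.10 mm/year × 260 years = 26.0 mm.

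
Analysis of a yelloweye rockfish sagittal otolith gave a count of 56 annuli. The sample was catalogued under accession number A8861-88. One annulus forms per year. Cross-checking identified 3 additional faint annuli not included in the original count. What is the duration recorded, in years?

59 yr

Correcting the raw count gives 56 + 3 = 59 true annuli.
At one annulus per year, that is 59 years.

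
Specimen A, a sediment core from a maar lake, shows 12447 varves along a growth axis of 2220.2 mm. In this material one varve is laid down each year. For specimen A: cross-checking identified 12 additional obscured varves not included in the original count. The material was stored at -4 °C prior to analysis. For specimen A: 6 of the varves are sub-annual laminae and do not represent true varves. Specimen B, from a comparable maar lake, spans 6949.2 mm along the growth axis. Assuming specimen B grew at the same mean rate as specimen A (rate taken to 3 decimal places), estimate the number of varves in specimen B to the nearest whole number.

39040 varves

Specimen A: adjusted count: 12447 − 6 + 12 = 12453 varves.
A: 2220.2 mm over 12453 years gives 2220.2 / 12453 ≈ 0.178 mm/yr.
Specimen B: 6949.2 mm / 0.178 mm per year = 39040.45 years ≈ 39040 varves.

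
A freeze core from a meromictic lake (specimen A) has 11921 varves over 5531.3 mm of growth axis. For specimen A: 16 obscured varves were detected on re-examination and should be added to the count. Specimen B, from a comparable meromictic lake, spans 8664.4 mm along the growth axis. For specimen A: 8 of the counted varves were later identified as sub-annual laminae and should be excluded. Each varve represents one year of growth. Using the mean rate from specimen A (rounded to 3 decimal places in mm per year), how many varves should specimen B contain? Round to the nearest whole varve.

18673 varves

Specimen A: true varve count = 11921 − 8 + 16 = 11929.
A: 5531.3 mm over 11929 years gives 5531.3 / 11929 ≈ 0.464 mm/yr.
B spans 8664.4 / 0.464 = 18673.28 years ≈ 18673 varves.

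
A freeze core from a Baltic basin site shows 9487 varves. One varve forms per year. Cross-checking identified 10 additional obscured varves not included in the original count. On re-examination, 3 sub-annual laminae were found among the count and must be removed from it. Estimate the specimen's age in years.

9494 years

True varve count = 9487 − 3 + 10 = 9494.
At one varve per year, that is 9494 years.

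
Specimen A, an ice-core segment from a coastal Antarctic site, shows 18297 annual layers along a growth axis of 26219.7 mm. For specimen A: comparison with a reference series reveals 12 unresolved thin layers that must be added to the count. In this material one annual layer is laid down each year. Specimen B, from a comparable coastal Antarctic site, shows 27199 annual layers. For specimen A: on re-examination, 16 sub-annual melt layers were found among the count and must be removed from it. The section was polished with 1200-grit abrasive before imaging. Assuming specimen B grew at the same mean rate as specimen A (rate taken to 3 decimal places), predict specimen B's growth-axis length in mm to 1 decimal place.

38976.2 mm

Specimen A: after corrections the count is 18297 − 16 + 12 = 18293 annual layers.
A: Extension rate ≈ 26219.7 / 18293 = 1.433 mm/year.
For B, 1.433 mm/year × 27199 years = 38976.2 mm.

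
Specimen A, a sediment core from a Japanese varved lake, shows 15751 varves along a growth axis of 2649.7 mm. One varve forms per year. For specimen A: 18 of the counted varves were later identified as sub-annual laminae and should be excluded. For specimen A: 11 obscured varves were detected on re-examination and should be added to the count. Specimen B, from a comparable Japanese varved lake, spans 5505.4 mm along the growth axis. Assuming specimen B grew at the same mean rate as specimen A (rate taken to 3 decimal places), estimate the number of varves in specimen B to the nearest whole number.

Specimen A: true varve count = 15751 − 18 + 11 = 15744.
A: Mean rate = 2649.7 mm / 15744 years ≈ 0.168 mm per year.
B spans 5505.4 / 0.168 = 32770.24 years ≈ 32770 varves.

32770 varves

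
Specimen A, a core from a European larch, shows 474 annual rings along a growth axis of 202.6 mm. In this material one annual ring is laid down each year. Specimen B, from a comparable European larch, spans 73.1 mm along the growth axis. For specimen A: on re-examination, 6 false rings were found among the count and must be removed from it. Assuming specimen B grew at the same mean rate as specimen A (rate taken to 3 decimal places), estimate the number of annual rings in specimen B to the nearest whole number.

169 annual rings

Specimen A: adjusted count: 474 − 6 = 468 annual rings.
A: Mean rate = 202.6 mm / 468 years ≈ 0.433 mm/yr.
Specimen B: 73.1 mm / 0.433 mm per year = 168.82 years ≈ 169 annual rings.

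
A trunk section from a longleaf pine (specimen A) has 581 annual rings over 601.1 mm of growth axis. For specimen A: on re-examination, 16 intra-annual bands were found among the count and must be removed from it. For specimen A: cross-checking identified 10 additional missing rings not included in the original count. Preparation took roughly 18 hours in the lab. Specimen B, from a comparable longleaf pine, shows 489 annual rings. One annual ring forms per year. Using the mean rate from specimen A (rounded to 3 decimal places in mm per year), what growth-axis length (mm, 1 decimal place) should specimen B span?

Specimen A: after corrections the count is 581 − 16 + 10 = 575 annual rings.
A: 601.1 mm over 575 years gives 601.1 / 575 ≈ 1.045 mm/year.
Length of B = 1.045 × 489 = 511.0 mm.

511.0 mm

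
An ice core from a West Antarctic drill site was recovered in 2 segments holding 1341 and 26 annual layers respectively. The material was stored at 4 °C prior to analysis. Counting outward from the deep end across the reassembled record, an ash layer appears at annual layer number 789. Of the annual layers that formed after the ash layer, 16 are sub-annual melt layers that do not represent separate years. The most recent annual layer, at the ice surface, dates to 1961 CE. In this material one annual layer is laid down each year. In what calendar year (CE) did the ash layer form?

Total annual layers = 1341 + 26 = 1367.
1367 − 789 = 578 annual layers lie beyond the ash layer toward the ice surface.
Removing the 16 false annual layers leaves 578 − 16 = 562 true annual layers beyond the ash layer.
Counting back 562 years from 1961 CE places the ash layer in 1961 − 562 = 1399 CE.

1399 CE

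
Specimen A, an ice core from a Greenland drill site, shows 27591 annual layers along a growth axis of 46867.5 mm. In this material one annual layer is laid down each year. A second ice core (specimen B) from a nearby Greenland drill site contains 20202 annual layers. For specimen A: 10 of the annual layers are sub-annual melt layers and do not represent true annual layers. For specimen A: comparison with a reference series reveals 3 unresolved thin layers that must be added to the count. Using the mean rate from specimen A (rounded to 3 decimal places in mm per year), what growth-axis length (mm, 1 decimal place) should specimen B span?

Specimen A: adjusted count: 27591 − 10 + 3 = 27584 annual layers.
A: 46867.5 mm over 27584 years gives 46867.5 / 27584 ≈ 1.699 mm/yr.
B's length ≈ 1.699 × 20202 = 34323.2 mm.

34323.2 mm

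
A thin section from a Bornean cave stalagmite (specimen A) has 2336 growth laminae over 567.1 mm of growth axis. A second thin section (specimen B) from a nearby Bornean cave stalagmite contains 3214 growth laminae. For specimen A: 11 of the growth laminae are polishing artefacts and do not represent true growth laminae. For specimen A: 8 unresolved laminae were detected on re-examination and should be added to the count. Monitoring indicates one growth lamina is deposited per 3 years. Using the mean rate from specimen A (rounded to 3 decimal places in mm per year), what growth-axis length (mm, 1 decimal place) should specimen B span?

781.0 mm

Specimen A: after corrections the count is 2336 − 11 + 8 = 2333 growth laminae.
Specimen A: 2333 growth laminae at 3 years each span 2333 × 3 = 6999 years.
A: Extension rate ≈ 567.1 / 6999 = 0.081 mm per year.
Specimen B: at 3 years per growth lamina, 3214 × 3 = 9642 years. Length of B = 0.081 × 9642 = 781.0 mm.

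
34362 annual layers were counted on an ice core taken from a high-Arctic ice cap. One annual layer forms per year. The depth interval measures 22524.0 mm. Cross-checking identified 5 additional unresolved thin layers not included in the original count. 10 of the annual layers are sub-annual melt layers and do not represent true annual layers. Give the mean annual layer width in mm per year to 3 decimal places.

Correcting the raw count gives 34362 − 10 + 5 = 34357 true annual layers.
Mean rate = 22524.0 mm / 34357 years ≈ 0.656 mm per year.

0.656 mm per year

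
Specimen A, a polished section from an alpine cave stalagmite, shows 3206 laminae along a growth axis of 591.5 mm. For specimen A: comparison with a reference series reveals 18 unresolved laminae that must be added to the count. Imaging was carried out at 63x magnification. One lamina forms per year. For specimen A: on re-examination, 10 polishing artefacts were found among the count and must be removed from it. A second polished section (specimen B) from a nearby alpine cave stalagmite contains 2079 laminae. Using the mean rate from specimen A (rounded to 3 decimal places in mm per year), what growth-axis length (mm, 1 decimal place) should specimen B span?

Specimen A: true lamina count = 3206 − 10 + 18 = 3214.
A: Mean rate = 591.5 mm / 3214 years ≈ 0.184 mm/year.
For B, 0.184 mm/year × 2079 years = 382.5 mm.

382.5 mm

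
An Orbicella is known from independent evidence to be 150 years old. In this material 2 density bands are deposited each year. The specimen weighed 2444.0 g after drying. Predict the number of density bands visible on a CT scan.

Expected density bands: 150 × 2 = 300.
So 300 density bands should be present.

300 density bands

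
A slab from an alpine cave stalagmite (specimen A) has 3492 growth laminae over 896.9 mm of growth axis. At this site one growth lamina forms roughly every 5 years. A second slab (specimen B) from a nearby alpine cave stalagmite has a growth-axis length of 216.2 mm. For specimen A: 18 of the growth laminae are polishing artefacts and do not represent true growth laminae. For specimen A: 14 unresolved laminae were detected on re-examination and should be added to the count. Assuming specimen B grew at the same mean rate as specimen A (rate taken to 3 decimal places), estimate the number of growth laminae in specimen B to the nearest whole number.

848 growth laminae

Specimen A: true growth lamina count = 3492 − 18 + 14 = 3488.
Specimen A: at 5 years per growth lamina, 3488 × 5 = 17440 years.
A: Mean rate = 896.9 mm / 17440 years ≈ 0.051 mm per year.
For B, 216.2 / 0.051 = 4239.22 years; at 5 years per growth lamina that is 4239.22 / 5 ≈ 848 growth laminae.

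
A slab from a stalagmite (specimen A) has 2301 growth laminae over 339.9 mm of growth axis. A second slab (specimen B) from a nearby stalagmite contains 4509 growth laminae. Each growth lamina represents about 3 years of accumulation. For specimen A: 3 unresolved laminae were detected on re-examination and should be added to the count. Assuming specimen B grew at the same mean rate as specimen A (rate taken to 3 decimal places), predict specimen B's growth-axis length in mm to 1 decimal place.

662.8 mm

Specimen A: correcting the raw count gives 2301 + 3 = 2304 true growth laminae.
Specimen A: 2304 growth laminae at 3 years each span 2304 × 3 = 6912 years.
A: 339.9 mm over 6912 years gives 339.9 / 6912 ≈ 0.049 mm per year.
Specimen B: 4509 growth laminae at 3 years each span 4509 × 3 = 13527 years. For B, 0.049 mm/year × 13527 years = 662.8 mm.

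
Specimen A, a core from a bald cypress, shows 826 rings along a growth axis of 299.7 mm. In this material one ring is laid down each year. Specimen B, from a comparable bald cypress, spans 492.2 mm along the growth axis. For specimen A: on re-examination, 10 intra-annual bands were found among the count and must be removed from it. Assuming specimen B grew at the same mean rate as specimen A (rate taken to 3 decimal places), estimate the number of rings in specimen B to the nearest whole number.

1341 rings

Specimen A: true ring count = 826 − 10 = 816.
A: 299.7 mm over 816 years gives 299.7 / 816 ≈ 0.367 mm per year.
For B, 492.2 / 0.367 = 1341.14 years ≈ 1341 rings.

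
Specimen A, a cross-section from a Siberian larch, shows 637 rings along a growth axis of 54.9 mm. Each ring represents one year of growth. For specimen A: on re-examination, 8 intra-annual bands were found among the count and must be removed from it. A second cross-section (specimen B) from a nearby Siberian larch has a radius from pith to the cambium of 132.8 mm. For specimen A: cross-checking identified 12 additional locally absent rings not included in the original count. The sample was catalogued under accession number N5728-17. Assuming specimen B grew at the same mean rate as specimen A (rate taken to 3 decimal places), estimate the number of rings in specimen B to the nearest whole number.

1544 rings

Specimen A: correcting the raw count gives 637 − 8 + 12 = 641 true rings.
A: Mean rate = 54.9 mm / 641 years ≈ 0.086 mm per year.
Specimen B: 132.8 mm / 0.086 mm per year = 1544.19 years ≈ 1544 rings.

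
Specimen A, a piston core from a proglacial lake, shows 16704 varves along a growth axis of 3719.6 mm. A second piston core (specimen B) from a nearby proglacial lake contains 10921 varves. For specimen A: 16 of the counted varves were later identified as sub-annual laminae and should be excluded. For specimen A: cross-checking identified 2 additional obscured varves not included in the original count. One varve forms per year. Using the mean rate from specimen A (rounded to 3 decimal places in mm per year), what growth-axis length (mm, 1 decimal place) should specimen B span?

Specimen A: after corrections the count is 16704 − 16 + 2 = 16690 varves.
A: Extension rate ≈ 3719.6 / 16690 = 0.223 mm/yr.
For B, 0.223 mm/year × 10921 years = 2435.4 mm.

2435.4 mm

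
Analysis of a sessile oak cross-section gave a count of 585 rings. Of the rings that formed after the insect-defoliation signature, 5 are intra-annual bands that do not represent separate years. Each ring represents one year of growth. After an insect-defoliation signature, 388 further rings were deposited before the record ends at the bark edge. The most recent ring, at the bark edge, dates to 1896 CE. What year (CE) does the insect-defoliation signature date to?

1513 CE

388 rings formed after the insect-defoliation signature.
Excluding 5 false rings: 388 − 5 = 383.
The ring at the bark edge is 1896 CE, so the insect-defoliation signature dates to 1896 − 383 = 1513 CE.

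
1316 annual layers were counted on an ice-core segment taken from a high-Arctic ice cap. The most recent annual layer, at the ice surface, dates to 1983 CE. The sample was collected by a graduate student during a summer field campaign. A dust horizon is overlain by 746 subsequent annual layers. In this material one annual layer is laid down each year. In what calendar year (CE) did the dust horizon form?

1237 CE

746 annual layers formed after the dust horizon.
The annual layer at the ice surface is 1983 CE, so the dust horizon dates to 1983 − 746 = 1237 CE.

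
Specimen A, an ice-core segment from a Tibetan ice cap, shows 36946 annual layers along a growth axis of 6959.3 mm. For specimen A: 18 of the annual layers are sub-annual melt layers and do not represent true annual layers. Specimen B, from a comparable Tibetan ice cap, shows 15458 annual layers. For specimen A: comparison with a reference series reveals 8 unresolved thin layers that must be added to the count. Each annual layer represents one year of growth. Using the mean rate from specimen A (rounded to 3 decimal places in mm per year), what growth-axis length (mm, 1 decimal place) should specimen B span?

Specimen A: adjusted count: 36946 − 18 + 8 = 36936 annual layers.
A: 6959.3 mm over 36936 years gives 6959.3 / 36936 ≈ 0.188 mm/year.
Length of B = 0.188 × 15458 = 2906.1 mm.

2906.1 mm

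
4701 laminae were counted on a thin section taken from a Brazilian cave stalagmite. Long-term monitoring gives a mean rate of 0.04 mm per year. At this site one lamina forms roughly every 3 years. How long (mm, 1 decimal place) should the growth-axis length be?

4701 laminae at 3 years each span 4701 × 3 = 14103 years.
14103 years at 0.04 mm/year gives 0.04 × 14103 = 564.1 mm.

564.1 mm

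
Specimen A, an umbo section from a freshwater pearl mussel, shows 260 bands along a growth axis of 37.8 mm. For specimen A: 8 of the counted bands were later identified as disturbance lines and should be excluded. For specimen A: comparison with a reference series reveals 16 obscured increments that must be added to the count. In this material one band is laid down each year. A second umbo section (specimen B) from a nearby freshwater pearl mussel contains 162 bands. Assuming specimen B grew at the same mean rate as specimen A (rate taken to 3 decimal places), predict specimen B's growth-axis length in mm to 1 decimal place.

Specimen A: adjusted count: 260 − 8 + 16 = 268 bands.
A: 37.8 mm over 268 years gives 37.8 / 268 ≈ 0.141 mm/yr.
B's length ≈ 0.141 × 162 = 22.8 mm.

22.8 mm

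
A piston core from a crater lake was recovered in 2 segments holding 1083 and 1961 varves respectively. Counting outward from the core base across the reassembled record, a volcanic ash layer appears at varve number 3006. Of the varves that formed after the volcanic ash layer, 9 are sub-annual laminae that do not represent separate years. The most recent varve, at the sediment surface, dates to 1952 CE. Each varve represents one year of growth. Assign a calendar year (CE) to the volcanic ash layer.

Total varves = 1083 + 1961 = 3044.
The volcanic ash layer sits at varve 3006 from the core base, so 3044 − 3006 = 38 varves formed after it.
38 − 9 false = 29 true varves after the volcanic ash layer.
1952 − 29 = 1923 CE.

1923 CE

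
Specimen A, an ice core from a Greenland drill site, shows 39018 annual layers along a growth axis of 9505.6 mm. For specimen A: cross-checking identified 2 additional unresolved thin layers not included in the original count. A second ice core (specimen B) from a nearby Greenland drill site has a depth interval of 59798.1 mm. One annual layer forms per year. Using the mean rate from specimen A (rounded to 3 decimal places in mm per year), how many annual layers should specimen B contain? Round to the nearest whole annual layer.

245074 annual layers

Specimen A: correcting the raw count gives 39018 + 2 = 39020 true annual layers.
A: Mean rate = 9505.6 mm / 39020 years ≈ 0.244 mm/year.
Specimen B: 59798.1 mm / 0.244 mm per year = 245074.18 years ≈ 245074 annual layers.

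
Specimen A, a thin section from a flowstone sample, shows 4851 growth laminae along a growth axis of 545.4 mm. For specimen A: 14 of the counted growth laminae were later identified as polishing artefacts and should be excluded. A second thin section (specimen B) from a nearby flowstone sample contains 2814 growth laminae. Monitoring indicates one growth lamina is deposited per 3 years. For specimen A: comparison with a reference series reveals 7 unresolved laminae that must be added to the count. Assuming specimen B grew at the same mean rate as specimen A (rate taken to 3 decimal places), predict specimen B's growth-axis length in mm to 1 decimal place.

320.8 mm

Specimen A: true growth lamina count = 4851 − 14 + 7 = 4844.
Specimen A: at 3 years per growth lamina, 4844 × 3 = 14532 years.
A: 545.4 mm over 14532 years gives 545.4 / 14532 ≈ 0.038 mm per year.
Specimen B: at 3 years per growth lamina, 2814 × 3 = 8442 years. Length of B = 0.038 × 8442 = 320.8 mm.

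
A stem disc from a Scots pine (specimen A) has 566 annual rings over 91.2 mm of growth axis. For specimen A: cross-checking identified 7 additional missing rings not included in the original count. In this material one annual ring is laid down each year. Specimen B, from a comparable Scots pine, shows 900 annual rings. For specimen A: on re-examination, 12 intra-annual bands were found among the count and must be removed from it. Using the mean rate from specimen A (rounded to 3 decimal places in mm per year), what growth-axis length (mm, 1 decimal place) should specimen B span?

146.7 mm

Specimen A: after corrections the count is 566 − 12 + 7 = 561 annual rings.
A: Mean rate = 91.2 mm / 561 years ≈ 0.163 mm/year.
For B, 0.163 mm/year × 900 years = 146.7 mm.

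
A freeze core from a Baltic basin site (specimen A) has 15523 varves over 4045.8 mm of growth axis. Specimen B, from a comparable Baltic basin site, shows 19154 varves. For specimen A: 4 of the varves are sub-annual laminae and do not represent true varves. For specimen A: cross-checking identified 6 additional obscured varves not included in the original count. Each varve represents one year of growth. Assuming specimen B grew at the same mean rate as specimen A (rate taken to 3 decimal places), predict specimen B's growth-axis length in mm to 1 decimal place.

4999.2 mm

Specimen A: correcting the raw count gives 15523 − 4 + 6 = 15525 true varves.
A: 4045.8 mm over 15525 years gives 4045.8 / 15525 ≈ 0.261 mm/year.
For B, 0.261 mm/year × 19154 years = 4999.2 mm.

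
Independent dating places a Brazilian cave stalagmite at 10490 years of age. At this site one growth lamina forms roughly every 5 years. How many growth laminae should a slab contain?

At 5 years per growth lamina, 10490 / 5 = 2098 growth laminae are expected.
So 2098 growth laminae should be present.

2098 growth laminae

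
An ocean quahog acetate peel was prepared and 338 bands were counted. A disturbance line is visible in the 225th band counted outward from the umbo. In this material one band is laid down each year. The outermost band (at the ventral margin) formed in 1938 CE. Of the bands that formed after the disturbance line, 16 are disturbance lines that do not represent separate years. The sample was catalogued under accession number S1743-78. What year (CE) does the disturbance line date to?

The disturbance line sits at band 225 from the umbo, so 338 − 225 = 113 bands formed after it.
113 − 16 false = 97 true bands after the disturbance line.
The band at the ventral margin is 1938 CE, so the disturbance line dates to 1938 − 97 = 1841 CE.

1841 CE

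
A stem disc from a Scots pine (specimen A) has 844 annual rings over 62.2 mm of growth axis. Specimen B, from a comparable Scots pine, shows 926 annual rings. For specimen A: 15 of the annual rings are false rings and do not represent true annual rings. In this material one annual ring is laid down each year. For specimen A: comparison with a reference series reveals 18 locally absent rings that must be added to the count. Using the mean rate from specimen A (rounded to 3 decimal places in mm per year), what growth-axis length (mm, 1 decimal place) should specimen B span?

67.6 mm

Specimen A: after corrections the count is 844 − 15 + 18 = 847 annual rings.
A: Mean rate = 62.2 mm / 847 years ≈ 0.073 mm/year.
B's length ≈ 0.073 × 926 = 67.6 mm.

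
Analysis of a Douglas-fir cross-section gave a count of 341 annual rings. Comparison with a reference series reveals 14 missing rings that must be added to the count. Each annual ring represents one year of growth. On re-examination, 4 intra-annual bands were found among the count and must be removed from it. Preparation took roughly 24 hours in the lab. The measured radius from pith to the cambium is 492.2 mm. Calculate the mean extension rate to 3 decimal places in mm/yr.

1.402 mm/yr

True annual ring count = 341 − 4 + 14 = 351.
Mean rate = 492.2 mm / 351 years ≈ 1.402 mm/yr.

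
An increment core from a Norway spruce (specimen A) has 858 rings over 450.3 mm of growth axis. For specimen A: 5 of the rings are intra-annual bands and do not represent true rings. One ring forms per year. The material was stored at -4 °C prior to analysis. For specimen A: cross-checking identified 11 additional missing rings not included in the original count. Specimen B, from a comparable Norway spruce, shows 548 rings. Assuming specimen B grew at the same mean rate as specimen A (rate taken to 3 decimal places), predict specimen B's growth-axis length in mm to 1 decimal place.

285.5 mm

Specimen A: adjusted count: 858 − 5 + 11 = 864 rings.
A: Mean rate = 450.3 mm / 864 years ≈ 0.521 mm per year.
B's length ≈ 0.521 × 548 = 285.5 mm.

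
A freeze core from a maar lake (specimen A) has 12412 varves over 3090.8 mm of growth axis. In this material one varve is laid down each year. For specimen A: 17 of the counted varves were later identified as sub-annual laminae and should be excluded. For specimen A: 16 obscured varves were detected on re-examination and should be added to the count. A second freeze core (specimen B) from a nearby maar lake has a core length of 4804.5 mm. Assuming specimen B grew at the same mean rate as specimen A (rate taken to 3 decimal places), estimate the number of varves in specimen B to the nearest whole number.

19295 varves

Specimen A: adjusted count: 12412 − 17 + 16 = 12411 varves.
A: 3090.8 mm over 12411 years gives 3090.8 / 12411 ≈ 0.249 mm/year.
Specimen B: 4804.5 mm / 0.249 mm per year = 19295.18 years ≈ 19295 varves.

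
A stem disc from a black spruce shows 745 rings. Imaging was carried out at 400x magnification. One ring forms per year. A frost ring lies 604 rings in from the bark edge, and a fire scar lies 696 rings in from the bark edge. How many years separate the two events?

The two markers are separated by 696 − 604 = 92 rings.
One ring per year makes the interval 92 years.

92 years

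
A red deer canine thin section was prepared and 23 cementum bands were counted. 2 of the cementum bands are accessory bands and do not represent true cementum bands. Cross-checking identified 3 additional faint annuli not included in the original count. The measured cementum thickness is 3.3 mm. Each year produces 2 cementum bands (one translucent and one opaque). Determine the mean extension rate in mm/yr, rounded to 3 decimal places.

0.275 mm/yr

True cementum band count = 23 − 2 + 3 = 24.
Dividing by 2 cementum bands per year: 24 / 2 = 12 years.
3.3 mm over 12 years gives 3.3 / 12 ≈ 0.275 mm/yr.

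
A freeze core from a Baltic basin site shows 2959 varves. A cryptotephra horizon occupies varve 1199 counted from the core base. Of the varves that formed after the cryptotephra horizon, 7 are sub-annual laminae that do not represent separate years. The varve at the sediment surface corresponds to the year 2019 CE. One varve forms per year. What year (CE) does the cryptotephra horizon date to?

266 CE

The cryptotephra horizon sits at varve 1199 from the core base, so 2959 − 1199 = 1760 varves formed after it.
1760 − 7 false = 1753 true varves after the cryptotephra horizon.
The varve at the sediment surface is 2019 CE, so the cryptotephra horizon dates to 2019 − 1753 = 266 CE.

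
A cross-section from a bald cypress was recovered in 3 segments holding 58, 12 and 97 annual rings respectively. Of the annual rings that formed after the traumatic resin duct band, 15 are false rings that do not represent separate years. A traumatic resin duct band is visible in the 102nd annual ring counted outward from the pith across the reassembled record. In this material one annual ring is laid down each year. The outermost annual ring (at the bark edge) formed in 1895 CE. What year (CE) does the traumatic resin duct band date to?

Total annual rings = 58 + 12 + 97 = 167.
The traumatic resin duct band sits at annual ring 102 from the pith, so 167 − 102 = 65 annual rings formed after it.
Removing the 15 false annual rings leaves 65 − 15 = 50 true annual rings beyond the traumatic resin duct band.
The annual ring at the bark edge is 1895 CE, so the traumatic resin duct band dates to 1895 − 50 = 1845 CE.

1845 CE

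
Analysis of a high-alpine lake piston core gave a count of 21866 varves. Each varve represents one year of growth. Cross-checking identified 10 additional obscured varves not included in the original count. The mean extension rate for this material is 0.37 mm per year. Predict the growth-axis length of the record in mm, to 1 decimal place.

After corrections the count is 21866 + 10 = 21876 varves.
Length ≈ 0.37 × 21876 = 8094.1 mm.

8094.1 mm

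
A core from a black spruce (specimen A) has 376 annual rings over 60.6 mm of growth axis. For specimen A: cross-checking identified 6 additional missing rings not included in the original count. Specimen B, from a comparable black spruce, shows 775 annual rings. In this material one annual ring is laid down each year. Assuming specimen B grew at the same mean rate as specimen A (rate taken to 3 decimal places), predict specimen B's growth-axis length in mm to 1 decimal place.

Specimen A: true annual ring count = 376 + 6 = 382.
A: Extension rate ≈ 60.6 / 382 = 0.159 mm/year.
For B, 0.159 mm/year × 775 years = 123.2 mm.

123.2 mm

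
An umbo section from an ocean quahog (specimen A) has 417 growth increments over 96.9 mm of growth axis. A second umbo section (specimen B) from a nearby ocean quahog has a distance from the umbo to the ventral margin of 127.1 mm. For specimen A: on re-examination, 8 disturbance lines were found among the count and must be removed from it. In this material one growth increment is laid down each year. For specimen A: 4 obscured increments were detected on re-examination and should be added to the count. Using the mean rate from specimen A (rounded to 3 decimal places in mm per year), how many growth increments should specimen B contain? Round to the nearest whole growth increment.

Specimen A: correcting the raw count gives 417 − 8 + 4 = 413 true growth increments.
A: Mean rate = 96.9 mm / 413 years ≈ 0.235 mm/year.
B spans 127.1 / 0.235 = 540.85 years ≈ 541 growth increments.

541 growth increments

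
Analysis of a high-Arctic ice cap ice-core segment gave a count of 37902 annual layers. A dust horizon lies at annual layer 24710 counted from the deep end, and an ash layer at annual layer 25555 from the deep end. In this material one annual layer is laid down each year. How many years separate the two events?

845 years

25555 − 24710 = 845 annual layers lie between the two events.
That is 845 years at one annual layer per year.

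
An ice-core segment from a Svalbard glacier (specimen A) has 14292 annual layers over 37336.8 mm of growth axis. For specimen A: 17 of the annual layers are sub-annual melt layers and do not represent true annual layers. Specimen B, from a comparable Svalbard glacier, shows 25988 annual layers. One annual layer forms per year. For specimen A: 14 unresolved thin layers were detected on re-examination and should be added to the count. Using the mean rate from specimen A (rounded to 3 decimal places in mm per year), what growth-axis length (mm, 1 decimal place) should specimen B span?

Specimen A: correcting the raw count gives 14292 − 17 + 14 = 14289 true annual layers.
A: Extension rate ≈ 37336.8 / 14289 = 2.613 mm/yr.
For B, 2.613 mm/year × 25988 years = 67906.6 mm.

67906.6 mm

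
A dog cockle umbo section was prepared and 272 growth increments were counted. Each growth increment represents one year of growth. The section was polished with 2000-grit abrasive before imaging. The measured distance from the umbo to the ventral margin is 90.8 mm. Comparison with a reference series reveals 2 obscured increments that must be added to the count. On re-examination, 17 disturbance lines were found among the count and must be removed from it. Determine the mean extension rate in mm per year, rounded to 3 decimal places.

Adjusted count: 272 − 17 + 2 = 257 growth increments.
90.8 mm over 257 years gives 90.8 / 257 ≈ 0.353 mm per year.

0.353 mm per year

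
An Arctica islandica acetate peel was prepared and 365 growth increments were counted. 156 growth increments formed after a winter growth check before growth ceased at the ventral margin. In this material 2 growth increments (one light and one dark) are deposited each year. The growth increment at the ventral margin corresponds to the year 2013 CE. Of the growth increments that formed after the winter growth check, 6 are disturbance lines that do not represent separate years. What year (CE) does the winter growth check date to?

There are 156 growth increments younger than the winter growth check.
Removing the 6 false growth increments leaves 156 − 6 = 150 true growth increments beyond the winter growth check.
With 2 growth increments per year, 150 / 2 = 75 years.
2013 − 75 = 1938 CE.

1938 CE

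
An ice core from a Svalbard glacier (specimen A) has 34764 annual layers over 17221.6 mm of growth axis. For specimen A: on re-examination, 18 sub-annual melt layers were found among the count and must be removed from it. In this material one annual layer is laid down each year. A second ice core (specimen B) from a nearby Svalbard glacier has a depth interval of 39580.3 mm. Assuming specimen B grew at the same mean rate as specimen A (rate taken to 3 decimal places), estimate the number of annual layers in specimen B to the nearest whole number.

79799 annual layers

Specimen A: after corrections the count is 34764 − 18 = 34746 annual layers.
A: 17221.6 mm over 34746 years gives 17221.6 / 34746 ≈ 0.496 mm/yr.
For B, 39580.3 / 0.496 = 79798.99 years ≈ 79799 annual layers.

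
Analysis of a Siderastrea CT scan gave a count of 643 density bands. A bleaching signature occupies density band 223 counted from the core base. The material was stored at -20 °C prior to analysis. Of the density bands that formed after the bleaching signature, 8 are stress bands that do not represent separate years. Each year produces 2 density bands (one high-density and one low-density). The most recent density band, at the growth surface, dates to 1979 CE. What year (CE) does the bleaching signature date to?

The bleaching signature sits at density band 223 from the core base, so 643 − 223 = 420 density bands formed after it.
Excluding 8 false density bands: 420 − 8 = 412.
Dividing by 2 density bands per year: 412 / 2 = 206 years.
The density band at the growth surface is 1979 CE, so the bleaching signature dates to 1979 − 206 = 1773 CE.

1773 CE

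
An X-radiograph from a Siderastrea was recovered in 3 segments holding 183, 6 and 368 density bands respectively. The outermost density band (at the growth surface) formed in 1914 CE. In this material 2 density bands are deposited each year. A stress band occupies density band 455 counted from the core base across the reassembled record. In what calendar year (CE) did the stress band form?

Total density bands = 183 + 6 + 368 = 557.
Between density band 455 and the growth surface there are 557 − 455 = 102 density bands.
102 density bands at 2 per year is 102 / 2 = 51 years.
Counting back 51 years from 1914 CE places the stress band in 1914 − 51 = 1863 CE.

1863 CE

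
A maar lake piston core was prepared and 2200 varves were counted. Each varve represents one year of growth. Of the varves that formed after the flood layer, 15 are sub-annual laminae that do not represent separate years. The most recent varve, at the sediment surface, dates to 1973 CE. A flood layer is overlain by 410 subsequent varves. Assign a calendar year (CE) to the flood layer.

410 varves post-date the flood layer.
410 − 15 false = 395 true varves after the flood layer.
1973 − 395 = 1578 CE.

1578 CE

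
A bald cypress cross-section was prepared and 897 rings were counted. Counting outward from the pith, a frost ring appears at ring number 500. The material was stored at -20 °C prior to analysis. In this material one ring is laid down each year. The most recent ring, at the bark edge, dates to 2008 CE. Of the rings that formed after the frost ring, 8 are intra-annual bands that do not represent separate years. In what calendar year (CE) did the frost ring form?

1619 CE

897 − 500 = 397 rings lie beyond the frost ring toward the bark edge.
397 − 8 false = 389 true rings after the frost ring.
2008 − 389 = 1619 CE.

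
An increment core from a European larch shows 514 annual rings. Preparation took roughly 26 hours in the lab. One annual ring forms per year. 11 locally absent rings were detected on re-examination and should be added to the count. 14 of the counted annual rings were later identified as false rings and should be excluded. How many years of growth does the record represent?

511 years

Adjusted count: 514 − 14 + 11 = 511 annual rings.
One annual ring per year makes the duration 511 years.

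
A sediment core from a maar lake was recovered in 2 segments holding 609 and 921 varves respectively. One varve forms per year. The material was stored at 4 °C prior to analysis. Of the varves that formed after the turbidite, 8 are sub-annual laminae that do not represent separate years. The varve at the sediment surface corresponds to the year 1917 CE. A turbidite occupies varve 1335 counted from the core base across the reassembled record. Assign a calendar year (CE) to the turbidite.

1730 CE

Total varves = 609 + 921 = 1530.
1530 − 1335 = 195 varves lie beyond the turbidite toward the sediment surface.
Removing the 8 false varves leaves 195 − 8 = 187 true varves beyond the turbidite.
Counting back 187 years from 1917 CE places the turbidite in 1917 − 187 = 1730 CE.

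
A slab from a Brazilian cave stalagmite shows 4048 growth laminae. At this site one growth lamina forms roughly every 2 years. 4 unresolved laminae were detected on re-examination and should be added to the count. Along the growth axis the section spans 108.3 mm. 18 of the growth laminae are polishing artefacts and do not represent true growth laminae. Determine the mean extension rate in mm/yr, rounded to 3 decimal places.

0.013 mm/yr

After corrections the count is 4048 − 18 + 4 = 4034 growth laminae.
4034 growth laminae at 2 years each span 4034 × 2 = 8068 years.
Mean rate = 108.3 mm / 8068 years ≈ 0.013 mm/yr.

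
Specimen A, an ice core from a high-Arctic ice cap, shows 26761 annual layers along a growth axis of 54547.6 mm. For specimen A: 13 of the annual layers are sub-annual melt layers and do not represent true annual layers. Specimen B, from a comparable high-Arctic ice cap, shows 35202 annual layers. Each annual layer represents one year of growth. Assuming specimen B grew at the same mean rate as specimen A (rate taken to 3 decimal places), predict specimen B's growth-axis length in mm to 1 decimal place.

71776.9 mm

Specimen A: after corrections the count is 26761 − 13 = 26748 annual layers.
A: 54547.6 mm over 26748 years gives 54547.6 / 26748 ≈ 2.039 mm/yr.
B's length ≈ 2.039 × 35202 = 71776.9 mm.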